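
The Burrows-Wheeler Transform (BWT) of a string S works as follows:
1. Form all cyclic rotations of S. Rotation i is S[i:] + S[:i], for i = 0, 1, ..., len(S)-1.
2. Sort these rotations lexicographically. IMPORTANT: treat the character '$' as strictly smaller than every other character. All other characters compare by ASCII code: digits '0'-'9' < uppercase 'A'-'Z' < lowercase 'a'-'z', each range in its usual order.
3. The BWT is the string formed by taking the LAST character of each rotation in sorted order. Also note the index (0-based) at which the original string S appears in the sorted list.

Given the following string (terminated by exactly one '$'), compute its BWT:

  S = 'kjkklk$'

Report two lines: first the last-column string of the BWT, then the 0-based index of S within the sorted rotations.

All 7 rotations (rotation i = S[i:]+S[:i]):
  rot[0] = kjkklk$
  rot[1] = jkklk$k
  rot[2] = kklk$kj
  rot[3] = klk$kjk
  rot[4] = lk$kjkk
  rot[5] = k$kjkkl
  rot[6] = $kjkklk
Sorted (with $ < everything):
  sorted[0] = $kjkklk  (last char: 'k')
  sorted[1] = jkklk$k  (last char: 'k')
  sorted[2] = k$kjkkl  (last char: 'l')
  sorted[3] = kjkklk$  (last char: '$')
  sorted[4] = kklk$kj  (last char: 'j')
  sorted[5] = klk$kjk  (last char: 'k')
  sorted[6] = lk$kjkk  (last char: 'k')
Last column: kkl$jkk
Original string S is at sorted index 3

Answer: kkl$jkk
3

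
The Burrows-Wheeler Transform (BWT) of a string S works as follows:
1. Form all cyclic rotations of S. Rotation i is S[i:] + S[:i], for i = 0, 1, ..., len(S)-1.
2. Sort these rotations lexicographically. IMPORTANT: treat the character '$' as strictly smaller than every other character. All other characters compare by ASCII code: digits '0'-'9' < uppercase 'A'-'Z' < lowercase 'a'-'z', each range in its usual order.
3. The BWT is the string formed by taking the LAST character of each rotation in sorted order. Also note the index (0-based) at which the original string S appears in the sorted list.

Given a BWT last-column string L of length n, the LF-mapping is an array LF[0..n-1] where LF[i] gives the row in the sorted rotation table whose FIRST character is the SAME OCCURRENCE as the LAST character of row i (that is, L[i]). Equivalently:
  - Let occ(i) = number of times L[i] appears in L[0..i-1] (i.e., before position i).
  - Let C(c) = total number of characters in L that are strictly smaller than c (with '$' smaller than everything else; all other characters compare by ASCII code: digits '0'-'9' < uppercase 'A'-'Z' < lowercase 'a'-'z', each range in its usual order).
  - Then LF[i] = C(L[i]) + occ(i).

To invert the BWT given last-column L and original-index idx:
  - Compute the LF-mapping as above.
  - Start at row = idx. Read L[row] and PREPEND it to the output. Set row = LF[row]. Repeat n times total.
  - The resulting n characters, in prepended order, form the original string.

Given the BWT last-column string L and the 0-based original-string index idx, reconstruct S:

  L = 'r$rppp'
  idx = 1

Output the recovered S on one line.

Answer: pprpr$

Derivation:
LF mapping: 4 0 5 1 2 3
Walk LF starting at row 1, prepending L[row]:
  step 1: row=1, L[1]='$', prepend. Next row=LF[1]=0
  step 2: row=0, L[0]='r', prepend. Next row=LF[0]=4
  step 3: row=4, L[4]='p', prepend. Next row=LF[4]=2
  step 4: row=2, L[2]='r', prepend. Next row=LF[2]=5
  step 5: row=5, L[5]='p', prepend. Next row=LF[5]=3
  step 6: row=3, L[3]='p', prepend. Next row=LF[3]=1
Reversed output: pprpr$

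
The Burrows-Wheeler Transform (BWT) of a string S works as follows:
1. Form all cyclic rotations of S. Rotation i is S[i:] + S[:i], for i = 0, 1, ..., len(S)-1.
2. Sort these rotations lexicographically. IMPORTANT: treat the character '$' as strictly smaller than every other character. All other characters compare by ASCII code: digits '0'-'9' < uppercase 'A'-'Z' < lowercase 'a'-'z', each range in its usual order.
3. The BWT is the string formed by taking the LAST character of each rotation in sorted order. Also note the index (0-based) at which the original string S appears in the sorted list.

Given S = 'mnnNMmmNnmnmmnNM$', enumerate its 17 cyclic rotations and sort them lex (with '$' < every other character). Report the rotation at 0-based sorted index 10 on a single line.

Answer: mnmmnNM$mnnNMmmNn

Derivation:
All 17 rotations (rotation i = S[i:]+S[:i]):
  rot[0] = mnnNMmmNnmnmmnNM$
  rot[1] = nnNMmmNnmnmmnNM$m
  rot[2] = nNMmmNnmnmmnNM$mn
  rot[3] = NMmmNnmnmmnNM$mnn
  rot[4] = MmmNnmnmmnNM$mnnN
  rot[5] = mmNnmnmmnNM$mnnNM
  rot[6] = mNnmnmmnNM$mnnNMm
  rot[7] = NnmnmmnNM$mnnNMmm
  rot[8] = nmnmmnNM$mnnNMmmN
  rot[9] = mnmmnNM$mnnNMmmNn
  rot[10] = nmmnNM$mnnNMmmNnm
  rot[11] = mmnNM$mnnNMmmNnmn
  rot[12] = mnNM$mnnNMmmNnmnm
  rot[13] = nNM$mnnNMmmNnmnmm
  rot[14] = NM$mnnNMmmNnmnmmn
  rot[15] = M$mnnNMmmNnmnmmnN
  rot[16] = $mnnNMmmNnmnmmnNM
Sorted (with $ < everything):
  sorted[0] = $mnnNMmmNnmnmmnNM
  sorted[1] = M$mnnNMmmNnmnmmnN
  sorted[2] = MmmNnmnmmnNM$mnnN
  sorted[3] = NM$mnnNMmmNnmnmmn
  sorted[4] = NMmmNnmnmmnNM$mnn
  sorted[5] = NnmnmmnNM$mnnNMmm
  sorted[6] = mNnmnmmnNM$mnnNMm
  sorted[7] = mmNnmnmmnNM$mnnNM
  sorted[8] = mmnNM$mnnNMmmNnmn
  sorted[9] = mnNM$mnnNMmmNnmnm
  sorted[10] = mnmmnNM$mnnNMmmNn
  sorted[11] = mnnNMmmNnmnmmnNM$
  sorted[12] = nNM$mnnNMmmNnmnmm
  sorted[13] = nNMmmNnmnmmnNM$mn
  sorted[14] = nmmnNM$mnnNMmmNnm
  sorted[15] = nmnmmnNM$mnnNMmmN
  sorted[16] = nnNMmmNnmnmmnNM$m
sorted[10] = mnmmnNM$mnnNMmmNn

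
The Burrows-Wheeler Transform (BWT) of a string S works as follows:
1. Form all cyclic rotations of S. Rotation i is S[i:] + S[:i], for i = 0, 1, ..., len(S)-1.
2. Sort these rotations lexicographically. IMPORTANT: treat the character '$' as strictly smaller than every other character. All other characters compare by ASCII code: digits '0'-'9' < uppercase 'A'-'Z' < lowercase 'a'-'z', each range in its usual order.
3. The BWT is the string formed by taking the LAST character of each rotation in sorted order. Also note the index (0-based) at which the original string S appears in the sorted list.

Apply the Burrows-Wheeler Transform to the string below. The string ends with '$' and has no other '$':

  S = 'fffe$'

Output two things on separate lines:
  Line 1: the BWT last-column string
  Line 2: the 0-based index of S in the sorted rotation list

All 5 rotations (rotation i = S[i:]+S[:i]):
  rot[0] = fffe$
  rot[1] = ffe$f
  rot[2] = fe$ff
  rot[3] = e$fff
  rot[4] = $fffe
Sorted (with $ < everything):
  sorted[0] = $fffe  (last char: 'e')
  sorted[1] = e$fff  (last char: 'f')
  sorted[2] = fe$ff  (last char: 'f')
  sorted[3] = ffe$f  (last char: 'f')
  sorted[4] = fffe$  (last char: '$')
Last column: efff$
Original string S is at sorted index 4

Answer: efff$
4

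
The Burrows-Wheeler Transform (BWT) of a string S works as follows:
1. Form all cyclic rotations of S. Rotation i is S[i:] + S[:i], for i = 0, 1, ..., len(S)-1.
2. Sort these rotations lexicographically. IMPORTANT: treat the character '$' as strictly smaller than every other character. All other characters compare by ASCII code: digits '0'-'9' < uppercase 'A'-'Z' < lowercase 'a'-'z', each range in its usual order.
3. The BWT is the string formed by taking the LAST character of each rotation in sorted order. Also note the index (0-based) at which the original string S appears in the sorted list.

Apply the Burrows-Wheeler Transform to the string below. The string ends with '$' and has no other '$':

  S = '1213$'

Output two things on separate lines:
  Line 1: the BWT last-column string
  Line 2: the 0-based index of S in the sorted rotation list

All 5 rotations (rotation i = S[i:]+S[:i]):
  rot[0] = 1213$
  rot[1] = 213$1
  rot[2] = 13$12
  rot[3] = 3$121
  rot[4] = $1213
Sorted (with $ < everything):
  sorted[0] = $1213  (last char: '3')
  sorted[1] = 1213$  (last char: '$')
  sorted[2] = 13$12  (last char: '2')
  sorted[3] = 213$1  (last char: '1')
  sorted[4] = 3$121  (last char: '1')
Last column: 3$211
Original string S is at sorted index 1

Answer: 3$211
1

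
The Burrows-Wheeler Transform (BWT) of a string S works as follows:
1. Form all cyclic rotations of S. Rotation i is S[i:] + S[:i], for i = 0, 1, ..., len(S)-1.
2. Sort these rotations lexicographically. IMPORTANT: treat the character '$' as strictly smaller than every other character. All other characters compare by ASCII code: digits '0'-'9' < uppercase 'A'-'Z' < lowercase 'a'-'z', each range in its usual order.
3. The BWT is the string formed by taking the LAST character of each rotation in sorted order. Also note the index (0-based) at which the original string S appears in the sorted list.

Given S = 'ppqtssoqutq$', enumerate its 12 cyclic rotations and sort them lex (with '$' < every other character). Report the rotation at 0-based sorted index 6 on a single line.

Answer: qutq$ppqtsso

Derivation:
All 12 rotations (rotation i = S[i:]+S[:i]):
  rot[0] = ppqtssoqutq$
  rot[1] = pqtssoqutq$p
  rot[2] = qtssoqutq$pp
  rot[3] = tssoqutq$ppq
  rot[4] = ssoqutq$ppqt
  rot[5] = soqutq$ppqts
  rot[6] = oqutq$ppqtss
  rot[7] = qutq$ppqtsso
  rot[8] = utq$ppqtssoq
  rot[9] = tq$ppqtssoqu
  rot[10] = q$ppqtssoqut
  rot[11] = $ppqtssoqutq
Sorted (with $ < everything):
  sorted[0] = $ppqtssoqutq
  sorted[1] = oqutq$ppqtss
  sorted[2] = ppqtssoqutq$
  sorted[3] = pqtssoqutq$p
  sorted[4] = q$ppqtssoqut
  sorted[5] = qtssoqutq$pp
  sorted[6] = qutq$ppqtsso
  sorted[7] = soqutq$ppqts
  sorted[8] = ssoqutq$ppqt
  sorted[9] = tq$ppqtssoqu
  sorted[10] = tssoqutq$ppq
  sorted[11] = utq$ppqtssoq
sorted[6] = qutq$ppqtsso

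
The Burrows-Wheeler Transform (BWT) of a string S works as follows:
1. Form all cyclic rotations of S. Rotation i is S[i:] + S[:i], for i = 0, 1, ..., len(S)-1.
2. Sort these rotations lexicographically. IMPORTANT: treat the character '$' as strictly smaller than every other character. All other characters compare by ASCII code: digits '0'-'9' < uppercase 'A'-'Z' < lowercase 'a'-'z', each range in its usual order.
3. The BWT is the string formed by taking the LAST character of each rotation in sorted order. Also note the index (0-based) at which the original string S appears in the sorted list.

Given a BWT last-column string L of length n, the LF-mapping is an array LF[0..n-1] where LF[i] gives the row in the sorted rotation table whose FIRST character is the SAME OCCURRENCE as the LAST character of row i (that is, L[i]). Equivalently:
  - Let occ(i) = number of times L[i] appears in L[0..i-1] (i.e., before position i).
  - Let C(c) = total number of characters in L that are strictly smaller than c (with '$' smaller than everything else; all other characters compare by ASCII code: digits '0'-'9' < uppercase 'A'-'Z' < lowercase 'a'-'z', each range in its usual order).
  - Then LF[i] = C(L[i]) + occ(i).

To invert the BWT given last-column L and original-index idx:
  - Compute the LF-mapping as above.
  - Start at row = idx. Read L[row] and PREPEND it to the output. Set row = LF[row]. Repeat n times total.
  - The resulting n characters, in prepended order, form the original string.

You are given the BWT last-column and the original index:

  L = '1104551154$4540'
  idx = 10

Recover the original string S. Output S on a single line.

Answer: 45445100551141$

Derivation:
LF mapping: 3 4 1 7 11 12 5 6 13 8 0 9 14 10 2
Walk LF starting at row 10, prepending L[row]:
  step 1: row=10, L[10]='$', prepend. Next row=LF[10]=0
  step 2: row=0, L[0]='1', prepend. Next row=LF[0]=3
  step 3: row=3, L[3]='4', prepend. Next row=LF[3]=7
  step 4: row=7, L[7]='1', prepend. Next row=LF[7]=6
  step 5: row=6, L[6]='1', prepend. Next row=LF[6]=5
  step 6: row=5, L[5]='5', prepend. Next row=LF[5]=12
  step 7: row=12, L[12]='5', prepend. Next row=LF[12]=14
  step 8: row=14, L[14]='0', prepend. Next row=LF[14]=2
  step 9: row=2, L[2]='0', prepend. Next row=LF[2]=1
  step 10: row=1, L[1]='1', prepend. Next row=LF[1]=4
  step 11: row=4, L[4]='5', prepend. Next row=LF[4]=11
  step 12: row=11, L[11]='4', prepend. Next row=LF[11]=9
  step 13: row=9, L[9]='4', prepend. Next row=LF[9]=8
  step 14: row=8, L[8]='5', prepend. Next row=LF[8]=13
  step 15: row=13, L[13]='4', prepend. Next row=LF[13]=10
Reversed output: 45445100551141$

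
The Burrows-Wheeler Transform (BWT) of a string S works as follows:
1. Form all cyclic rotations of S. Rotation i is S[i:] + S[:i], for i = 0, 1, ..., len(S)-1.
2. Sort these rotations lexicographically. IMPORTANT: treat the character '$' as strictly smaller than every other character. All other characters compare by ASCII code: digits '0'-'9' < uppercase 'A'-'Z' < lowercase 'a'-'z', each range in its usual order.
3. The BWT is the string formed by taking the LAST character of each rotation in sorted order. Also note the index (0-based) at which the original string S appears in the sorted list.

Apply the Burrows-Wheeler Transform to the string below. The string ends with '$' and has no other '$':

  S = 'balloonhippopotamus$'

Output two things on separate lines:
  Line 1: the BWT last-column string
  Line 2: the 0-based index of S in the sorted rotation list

Answer: sbt$nhalaoolpppoiuom
3

Derivation:
All 20 rotations (rotation i = S[i:]+S[:i]):
  rot[0] = balloonhippopotamus$
  rot[1] = alloonhippopotamus$b
  rot[2] = lloonhippopotamus$ba
  rot[3] = loonhippopotamus$bal
  rot[4] = oonhippopotamus$ball
  rot[5] = onhippopotamus$ballo
  rot[6] = nhippopotamus$balloo
  rot[7] = hippopotamus$balloon
  rot[8] = ippopotamus$balloonh
  rot[9] = ppopotamus$balloonhi
  rot[10] = popotamus$balloonhip
  rot[11] = opotamus$balloonhipp
  rot[12] = potamus$balloonhippo
  rot[13] = otamus$balloonhippop
  rot[14] = tamus$balloonhippopo
  rot[15] = amus$balloonhippopot
  rot[16] = mus$balloonhippopota
  rot[17] = us$balloonhippopotam
  rot[18] = s$balloonhippopotamu
  rot[19] = $balloonhippopotamus
Sorted (with $ < everything):
  sorted[0] = $balloonhippopotamus  (last char: 's')
  sorted[1] = alloonhippopotamus$b  (last char: 'b')
  sorted[2] = amus$balloonhippopot  (last char: 't')
  sorted[3] = balloonhippopotamus$  (last char: '$')
  sorted[4] = hippopotamus$balloon  (last char: 'n')
  sorted[5] = ippopotamus$balloonh  (last char: 'h')
  sorted[6] = lloonhippopotamus$ba  (last char: 'a')
  sorted[7] = loonhippopotamus$bal  (last char: 'l')
  sorted[8] = mus$balloonhippopota  (last char: 'a')
  sorted[9] = nhippopotamus$balloo  (last char: 'o')
  sorted[10] = onhippopotamus$ballo  (last char: 'o')
  sorted[11] = oonhippopotamus$ball  (last char: 'l')
  sorted[12] = opotamus$balloonhipp  (last char: 'p')
  sorted[13] = otamus$balloonhippop  (last char: 'p')
  sorted[14] = popotamus$balloonhip  (last char: 'p')
  sorted[15] = potamus$balloonhippo  (last char: 'o')
  sorted[16] = ppopotamus$balloonhi  (last char: 'i')
  sorted[17] = s$balloonhippopotamu  (last char: 'u')
  sorted[18] = tamus$balloonhippopo  (last char: 'o')
  sorted[19] = us$balloonhippopotam  (last char: 'm')
Last column: sbt$nhalaoolpppoiuom
Original string S is at sorted index 3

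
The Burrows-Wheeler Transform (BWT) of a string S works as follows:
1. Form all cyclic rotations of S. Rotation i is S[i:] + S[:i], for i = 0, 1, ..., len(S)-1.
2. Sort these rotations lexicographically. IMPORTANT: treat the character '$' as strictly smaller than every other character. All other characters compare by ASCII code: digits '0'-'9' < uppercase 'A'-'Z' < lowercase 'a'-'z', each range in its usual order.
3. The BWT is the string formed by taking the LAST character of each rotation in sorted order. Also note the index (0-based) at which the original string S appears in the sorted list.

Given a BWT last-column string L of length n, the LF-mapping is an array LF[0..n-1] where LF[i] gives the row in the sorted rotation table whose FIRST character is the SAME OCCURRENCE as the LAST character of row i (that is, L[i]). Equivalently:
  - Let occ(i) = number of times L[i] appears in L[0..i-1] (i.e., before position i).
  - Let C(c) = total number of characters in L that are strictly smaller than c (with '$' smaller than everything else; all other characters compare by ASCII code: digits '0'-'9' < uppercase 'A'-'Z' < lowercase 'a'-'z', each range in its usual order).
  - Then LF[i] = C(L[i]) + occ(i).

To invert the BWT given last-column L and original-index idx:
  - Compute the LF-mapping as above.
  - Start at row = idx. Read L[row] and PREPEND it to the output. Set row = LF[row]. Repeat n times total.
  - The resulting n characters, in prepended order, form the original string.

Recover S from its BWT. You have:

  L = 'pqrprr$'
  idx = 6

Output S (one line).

LF mapping: 1 3 4 2 5 6 0
Walk LF starting at row 6, prepending L[row]:
  step 1: row=6, L[6]='$', prepend. Next row=LF[6]=0
  step 2: row=0, L[0]='p', prepend. Next row=LF[0]=1
  step 3: row=1, L[1]='q', prepend. Next row=LF[1]=3
  step 4: row=3, L[3]='p', prepend. Next row=LF[3]=2
  step 5: row=2, L[2]='r', prepend. Next row=LF[2]=4
  step 6: row=4, L[4]='r', prepend. Next row=LF[4]=5
  step 7: row=5, L[5]='r', prepend. Next row=LF[5]=6
Reversed output: rrrpqp$

Answer: rrrpqp$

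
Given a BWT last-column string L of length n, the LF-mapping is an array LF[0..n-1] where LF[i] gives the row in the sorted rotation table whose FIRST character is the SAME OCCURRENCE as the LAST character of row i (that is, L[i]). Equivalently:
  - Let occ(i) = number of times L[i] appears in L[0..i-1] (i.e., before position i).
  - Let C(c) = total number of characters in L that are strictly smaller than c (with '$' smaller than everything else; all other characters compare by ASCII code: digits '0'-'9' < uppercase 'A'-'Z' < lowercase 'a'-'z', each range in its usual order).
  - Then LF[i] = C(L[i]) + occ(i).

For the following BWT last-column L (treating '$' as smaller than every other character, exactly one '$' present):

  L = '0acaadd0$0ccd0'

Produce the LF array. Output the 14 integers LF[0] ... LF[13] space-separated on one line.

Answer: 1 5 8 6 7 11 12 2 0 3 9 10 13 4

Derivation:
Char counts: '$':1, '0':4, 'a':3, 'c':3, 'd':3
C (first-col start): C('$')=0, C('0')=1, C('a')=5, C('c')=8, C('d')=11
L[0]='0': occ=0, LF[0]=C('0')+0=1+0=1
L[1]='a': occ=0, LF[1]=C('a')+0=5+0=5
L[2]='c': occ=0, LF[2]=C('c')+0=8+0=8
L[3]='a': occ=1, LF[3]=C('a')+1=5+1=6
L[4]='a': occ=2, LF[4]=C('a')+2=5+2=7
L[5]='d': occ=0, LF[5]=C('d')+0=11+0=11
L[6]='d': occ=1, LF[6]=C('d')+1=11+1=12
L[7]='0': occ=1, LF[7]=C('0')+1=1+1=2
L[8]='$': occ=0, LF[8]=C('$')+0=0+0=0
L[9]='0': occ=2, LF[9]=C('0')+2=1+2=3
L[10]='c': occ=1, LF[10]=C('c')+1=8+1=9
L[11]='c': occ=2, LF[11]=C('c')+2=8+2=10
L[12]='d': occ=2, LF[12]=C('d')+2=11+2=13
L[13]='0': occ=3, LF[13]=C('0')+3=1+3=4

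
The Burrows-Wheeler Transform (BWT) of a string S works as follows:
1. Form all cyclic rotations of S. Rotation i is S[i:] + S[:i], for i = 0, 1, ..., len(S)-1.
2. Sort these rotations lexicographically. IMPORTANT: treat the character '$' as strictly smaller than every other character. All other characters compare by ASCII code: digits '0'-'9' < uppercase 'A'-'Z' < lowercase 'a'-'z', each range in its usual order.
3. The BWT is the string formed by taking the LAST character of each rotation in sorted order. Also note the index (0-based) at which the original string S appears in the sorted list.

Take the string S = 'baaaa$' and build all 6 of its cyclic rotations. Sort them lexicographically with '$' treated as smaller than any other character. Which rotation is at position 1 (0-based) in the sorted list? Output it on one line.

All 6 rotations (rotation i = S[i:]+S[:i]):
  rot[0] = baaaa$
  rot[1] = aaaa$b
  rot[2] = aaa$ba
  rot[3] = aa$baa
  rot[4] = a$baaa
  rot[5] = $baaaa
Sorted (with $ < everything):
  sorted[0] = $baaaa
  sorted[1] = a$baaa
  sorted[2] = aa$baa
  sorted[3] = aaa$ba
  sorted[4] = aaaa$b
  sorted[5] = baaaa$
sorted[1] = a$baaa

Answer: a$baaa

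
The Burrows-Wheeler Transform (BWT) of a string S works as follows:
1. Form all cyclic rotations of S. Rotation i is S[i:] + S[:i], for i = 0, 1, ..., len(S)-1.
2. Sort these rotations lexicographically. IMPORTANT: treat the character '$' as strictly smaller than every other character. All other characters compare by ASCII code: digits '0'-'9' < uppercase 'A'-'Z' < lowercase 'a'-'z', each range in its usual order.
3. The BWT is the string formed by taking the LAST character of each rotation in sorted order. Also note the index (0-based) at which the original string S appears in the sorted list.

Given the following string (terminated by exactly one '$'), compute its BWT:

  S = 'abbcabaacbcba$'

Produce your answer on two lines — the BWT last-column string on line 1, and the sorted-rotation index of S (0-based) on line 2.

Answer: abbc$acaabcbba
4

Derivation:
All 14 rotations (rotation i = S[i:]+S[:i]):
  rot[0] = abbcabaacbcba$
  rot[1] = bbcabaacbcba$a
  rot[2] = bcabaacbcba$ab
  rot[3] = cabaacbcba$abb
  rot[4] = abaacbcba$abbc
  rot[5] = baacbcba$abbca
  rot[6] = aacbcba$abbcab
  rot[7] = acbcba$abbcaba
  rot[8] = cbcba$abbcabaa
  rot[9] = bcba$abbcabaac
  rot[10] = cba$abbcabaacb
  rot[11] = ba$abbcabaacbc
  rot[12] = a$abbcabaacbcb
  rot[13] = $abbcabaacbcba
Sorted (with $ < everything):
  sorted[0] = $abbcabaacbcba  (last char: 'a')
  sorted[1] = a$abbcabaacbcb  (last char: 'b')
  sorted[2] = aacbcba$abbcab  (last char: 'b')
  sorted[3] = abaacbcba$abbc  (last char: 'c')
  sorted[4] = abbcabaacbcba$  (last char: '$')
  sorted[5] = acbcba$abbcaba  (last char: 'a')
  sorted[6] = ba$abbcabaacbc  (last char: 'c')
  sorted[7] = baacbcba$abbca  (last char: 'a')
  sorted[8] = bbcabaacbcba$a  (last char: 'a')
  sorted[9] = bcabaacbcba$ab  (last char: 'b')
  sorted[10] = bcba$abbcabaac  (last char: 'c')
  sorted[11] = cabaacbcba$abb  (last char: 'b')
  sorted[12] = cba$abbcabaacb  (last char: 'b')
  sorted[13] = cbcba$abbcabaa  (last char: 'a')
Last column: abbc$acaabcbba
Original string S is at sorted index 4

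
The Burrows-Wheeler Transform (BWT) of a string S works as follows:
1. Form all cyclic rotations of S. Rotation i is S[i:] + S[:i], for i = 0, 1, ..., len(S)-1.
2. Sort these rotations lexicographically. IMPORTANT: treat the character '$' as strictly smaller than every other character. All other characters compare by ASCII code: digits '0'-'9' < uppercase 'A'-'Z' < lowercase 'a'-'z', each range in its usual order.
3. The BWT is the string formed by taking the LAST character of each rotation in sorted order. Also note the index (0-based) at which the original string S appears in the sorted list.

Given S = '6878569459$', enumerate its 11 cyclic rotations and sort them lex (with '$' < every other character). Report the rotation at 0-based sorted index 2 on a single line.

All 11 rotations (rotation i = S[i:]+S[:i]):
  rot[0] = 6878569459$
  rot[1] = 878569459$6
  rot[2] = 78569459$68
  rot[3] = 8569459$687
  rot[4] = 569459$6878
  rot[5] = 69459$68785
  rot[6] = 9459$687856
  rot[7] = 459$6878569
  rot[8] = 59$68785694
  rot[9] = 9$687856945
  rot[10] = $6878569459
Sorted (with $ < everything):
  sorted[0] = $6878569459
  sorted[1] = 459$6878569
  sorted[2] = 569459$6878
  sorted[3] = 59$68785694
  sorted[4] = 6878569459$
  sorted[5] = 69459$68785
  sorted[6] = 78569459$68
  sorted[7] = 8569459$687
  sorted[8] = 878569459$6
  sorted[9] = 9$687856945
  sorted[10] = 9459$687856
sorted[2] = 569459$6878

Answer: 569459$6878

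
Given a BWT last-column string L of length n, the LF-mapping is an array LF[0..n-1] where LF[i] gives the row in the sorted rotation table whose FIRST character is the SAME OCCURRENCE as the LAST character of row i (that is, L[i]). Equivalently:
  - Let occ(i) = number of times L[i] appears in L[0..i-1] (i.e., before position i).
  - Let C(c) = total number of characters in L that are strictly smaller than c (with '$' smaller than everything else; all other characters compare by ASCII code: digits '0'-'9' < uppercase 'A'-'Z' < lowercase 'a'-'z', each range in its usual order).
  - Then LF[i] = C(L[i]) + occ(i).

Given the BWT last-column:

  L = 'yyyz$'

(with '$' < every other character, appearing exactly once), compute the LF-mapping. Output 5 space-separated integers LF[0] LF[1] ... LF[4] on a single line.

Answer: 1 2 3 4 0

Derivation:
Char counts: '$':1, 'y':3, 'z':1
C (first-col start): C('$')=0, C('y')=1, C('z')=4
L[0]='y': occ=0, LF[0]=C('y')+0=1+0=1
L[1]='y': occ=1, LF[1]=C('y')+1=1+1=2
L[2]='y': occ=2, LF[2]=C('y')+2=1+2=3
L[3]='z': occ=0, LF[3]=C('z')+0=4+0=4
L[4]='$': occ=0, LF[4]=C('$')+0=0+0=0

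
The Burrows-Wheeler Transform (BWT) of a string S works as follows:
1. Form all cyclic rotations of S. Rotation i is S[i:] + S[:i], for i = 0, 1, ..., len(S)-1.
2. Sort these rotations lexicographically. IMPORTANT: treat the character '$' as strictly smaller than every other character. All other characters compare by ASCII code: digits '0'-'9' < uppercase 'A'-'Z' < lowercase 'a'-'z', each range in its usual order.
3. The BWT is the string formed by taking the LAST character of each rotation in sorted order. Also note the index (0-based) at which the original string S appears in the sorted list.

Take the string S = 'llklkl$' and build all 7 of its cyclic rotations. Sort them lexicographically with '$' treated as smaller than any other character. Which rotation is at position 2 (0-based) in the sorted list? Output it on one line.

All 7 rotations (rotation i = S[i:]+S[:i]):
  rot[0] = llklkl$
  rot[1] = lklkl$l
  rot[2] = klkl$ll
  rot[3] = lkl$llk
  rot[4] = kl$llkl
  rot[5] = l$llklk
  rot[6] = $llklkl
Sorted (with $ < everything):
  sorted[0] = $llklkl
  sorted[1] = kl$llkl
  sorted[2] = klkl$ll
  sorted[3] = l$llklk
  sorted[4] = lkl$llk
  sorted[5] = lklkl$l
  sorted[6] = llklkl$
sorted[2] = klkl$ll

Answer: klkl$ll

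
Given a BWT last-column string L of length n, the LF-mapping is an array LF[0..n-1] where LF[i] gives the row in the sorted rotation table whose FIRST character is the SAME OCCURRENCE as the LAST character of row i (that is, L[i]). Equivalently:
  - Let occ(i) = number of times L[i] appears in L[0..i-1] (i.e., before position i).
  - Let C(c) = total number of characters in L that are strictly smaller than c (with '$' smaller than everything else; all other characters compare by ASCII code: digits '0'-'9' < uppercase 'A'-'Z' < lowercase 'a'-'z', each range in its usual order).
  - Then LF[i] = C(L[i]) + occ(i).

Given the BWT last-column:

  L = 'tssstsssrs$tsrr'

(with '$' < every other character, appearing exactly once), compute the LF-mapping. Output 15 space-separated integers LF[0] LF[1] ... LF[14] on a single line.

Answer: 12 4 5 6 13 7 8 9 1 10 0 14 11 2 3

Derivation:
Char counts: '$':1, 'r':3, 's':8, 't':3
C (first-col start): C('$')=0, C('r')=1, C('s')=4, C('t')=12
L[0]='t': occ=0, LF[0]=C('t')+0=12+0=12
L[1]='s': occ=0, LF[1]=C('s')+0=4+0=4
L[2]='s': occ=1, LF[2]=C('s')+1=4+1=5
L[3]='s': occ=2, LF[3]=C('s')+2=4+2=6
L[4]='t': occ=1, LF[4]=C('t')+1=12+1=13
L[5]='s': occ=3, LF[5]=C('s')+3=4+3=7
L[6]='s': occ=4, LF[6]=C('s')+4=4+4=8
L[7]='s': occ=5, LF[7]=C('s')+5=4+5=9
L[8]='r': occ=0, LF[8]=C('r')+0=1+0=1
L[9]='s': occ=6, LF[9]=C('s')+6=4+6=10
L[10]='$': occ=0, LF[10]=C('$')+0=0+0=0
L[11]='t': occ=2, LF[11]=C('t')+2=12+2=14
L[12]='s': occ=7, LF[12]=C('s')+7=4+7=11
L[13]='r': occ=1, LF[13]=C('r')+1=1+1=2
L[14]='r': occ=2, LF[14]=C('r')+2=1+2=3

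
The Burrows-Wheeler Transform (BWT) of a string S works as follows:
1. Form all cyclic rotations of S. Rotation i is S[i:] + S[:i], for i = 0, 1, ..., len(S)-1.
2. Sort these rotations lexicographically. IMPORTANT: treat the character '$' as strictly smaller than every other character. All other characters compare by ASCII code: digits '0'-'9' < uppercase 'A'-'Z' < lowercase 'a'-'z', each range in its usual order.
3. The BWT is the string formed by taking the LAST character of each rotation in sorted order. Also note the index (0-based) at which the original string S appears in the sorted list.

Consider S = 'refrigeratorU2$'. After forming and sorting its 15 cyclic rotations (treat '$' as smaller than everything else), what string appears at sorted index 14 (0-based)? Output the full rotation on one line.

All 15 rotations (rotation i = S[i:]+S[:i]):
  rot[0] = refrigeratorU2$
  rot[1] = efrigeratorU2$r
  rot[2] = frigeratorU2$re
  rot[3] = rigeratorU2$ref
  rot[4] = igeratorU2$refr
  rot[5] = geratorU2$refri
  rot[6] = eratorU2$refrig
  rot[7] = ratorU2$refrige
  rot[8] = atorU2$refriger
  rot[9] = torU2$refrigera
  rot[10] = orU2$refrigerat
  rot[11] = rU2$refrigerato
  rot[12] = U2$refrigerator
  rot[13] = 2$refrigeratorU
  rot[14] = $refrigeratorU2
Sorted (with $ < everything):
  sorted[0] = $refrigeratorU2
  sorted[1] = 2$refrigeratorU
  sorted[2] = U2$refrigerator
  sorted[3] = atorU2$refriger
  sorted[4] = efrigeratorU2$r
  sorted[5] = eratorU2$refrig
  sorted[6] = frigeratorU2$re
  sorted[7] = geratorU2$refri
  sorted[8] = igeratorU2$refr
  sorted[9] = orU2$refrigerat
  sorted[10] = rU2$refrigerato
  sorted[11] = ratorU2$refrige
  sorted[12] = refrigeratorU2$
  sorted[13] = rigeratorU2$ref
  sorted[14] = torU2$refrigera
sorted[14] = torU2$refrigera

Answer: torU2$refrigera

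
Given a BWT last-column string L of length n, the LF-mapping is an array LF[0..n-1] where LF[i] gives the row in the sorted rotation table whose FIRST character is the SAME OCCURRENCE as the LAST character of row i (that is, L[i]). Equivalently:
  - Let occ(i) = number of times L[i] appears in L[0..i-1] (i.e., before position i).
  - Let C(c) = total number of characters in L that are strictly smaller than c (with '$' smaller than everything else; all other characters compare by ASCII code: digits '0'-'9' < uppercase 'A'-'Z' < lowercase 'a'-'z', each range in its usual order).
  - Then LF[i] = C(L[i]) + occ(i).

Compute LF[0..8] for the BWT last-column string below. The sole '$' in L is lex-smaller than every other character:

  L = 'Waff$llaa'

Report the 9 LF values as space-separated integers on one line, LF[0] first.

Answer: 1 2 5 6 0 7 8 3 4

Derivation:
Char counts: '$':1, 'W':1, 'a':3, 'f':2, 'l':2
C (first-col start): C('$')=0, C('W')=1, C('a')=2, C('f')=5, C('l')=7
L[0]='W': occ=0, LF[0]=C('W')+0=1+0=1
L[1]='a': occ=0, LF[1]=C('a')+0=2+0=2
L[2]='f': occ=0, LF[2]=C('f')+0=5+0=5
L[3]='f': occ=1, LF[3]=C('f')+1=5+1=6
L[4]='$': occ=0, LF[4]=C('$')+0=0+0=0
L[5]='l': occ=0, LF[5]=C('l')+0=7+0=7
L[6]='l': occ=1, LF[6]=C('l')+1=7+1=8
L[7]='a': occ=1, LF[7]=C('a')+1=2+1=3
L[8]='a': occ=2, LF[8]=C('a')+2=2+2=4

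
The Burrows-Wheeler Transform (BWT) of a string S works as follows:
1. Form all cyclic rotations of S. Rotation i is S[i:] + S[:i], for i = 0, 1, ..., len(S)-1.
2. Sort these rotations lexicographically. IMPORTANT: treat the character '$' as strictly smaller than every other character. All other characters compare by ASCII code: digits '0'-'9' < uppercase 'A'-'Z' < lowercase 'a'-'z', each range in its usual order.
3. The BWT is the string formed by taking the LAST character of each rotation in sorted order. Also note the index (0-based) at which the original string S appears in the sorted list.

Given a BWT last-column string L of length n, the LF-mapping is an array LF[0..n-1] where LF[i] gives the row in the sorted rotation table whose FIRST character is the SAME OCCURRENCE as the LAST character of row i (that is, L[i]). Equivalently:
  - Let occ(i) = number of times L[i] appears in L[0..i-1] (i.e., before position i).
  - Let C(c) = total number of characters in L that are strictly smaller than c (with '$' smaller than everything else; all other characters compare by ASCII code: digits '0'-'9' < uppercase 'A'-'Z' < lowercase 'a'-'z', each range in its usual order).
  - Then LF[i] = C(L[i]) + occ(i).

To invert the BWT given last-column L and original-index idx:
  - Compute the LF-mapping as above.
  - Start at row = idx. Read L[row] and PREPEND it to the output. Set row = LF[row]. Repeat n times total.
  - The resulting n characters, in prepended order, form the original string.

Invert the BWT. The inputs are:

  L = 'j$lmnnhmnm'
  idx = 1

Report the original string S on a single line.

Answer: hmnnmnmlj$

Derivation:
LF mapping: 2 0 3 4 7 8 1 5 9 6
Walk LF starting at row 1, prepending L[row]:
  step 1: row=1, L[1]='$', prepend. Next row=LF[1]=0
  step 2: row=0, L[0]='j', prepend. Next row=LF[0]=2
  step 3: row=2, L[2]='l', prepend. Next row=LF[2]=3
  step 4: row=3, L[3]='m', prepend. Next row=LF[3]=4
  step 5: row=4, L[4]='n', prepend. Next row=LF[4]=7
  step 6: row=7, L[7]='m', prepend. Next row=LF[7]=5
  step 7: row=5, L[5]='n', prepend. Next row=LF[5]=8
  step 8: row=8, L[8]='n', prepend. Next row=LF[8]=9
  step 9: row=9, L[9]='m', prepend. Next row=LF[9]=6
  step 10: row=6, L[6]='h', prepend. Next row=LF[6]=1
Reversed output: hmnnmnmlj$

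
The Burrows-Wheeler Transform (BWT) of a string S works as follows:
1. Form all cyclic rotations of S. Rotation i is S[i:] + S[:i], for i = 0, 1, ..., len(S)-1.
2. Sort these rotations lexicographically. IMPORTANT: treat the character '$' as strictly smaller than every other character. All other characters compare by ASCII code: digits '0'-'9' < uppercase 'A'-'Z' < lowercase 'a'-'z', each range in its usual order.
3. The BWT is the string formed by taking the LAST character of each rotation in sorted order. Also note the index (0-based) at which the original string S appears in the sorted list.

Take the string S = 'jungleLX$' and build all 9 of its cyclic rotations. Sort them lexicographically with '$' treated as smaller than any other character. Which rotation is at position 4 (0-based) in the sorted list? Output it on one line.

Answer: gleLX$jun

Derivation:
All 9 rotations (rotation i = S[i:]+S[:i]):
  rot[0] = jungleLX$
  rot[1] = ungleLX$j
  rot[2] = ngleLX$ju
  rot[3] = gleLX$jun
  rot[4] = leLX$jung
  rot[5] = eLX$jungl
  rot[6] = LX$jungle
  rot[7] = X$jungleL
  rot[8] = $jungleLX
Sorted (with $ < everything):
  sorted[0] = $jungleLX
  sorted[1] = LX$jungle
  sorted[2] = X$jungleL
  sorted[3] = eLX$jungl
  sorted[4] = gleLX$jun
  sorted[5] = jungleLX$
  sorted[6] = leLX$jung
  sorted[7] = ngleLX$ju
  sorted[8] = ungleLX$j
sorted[4] = gleLX$jun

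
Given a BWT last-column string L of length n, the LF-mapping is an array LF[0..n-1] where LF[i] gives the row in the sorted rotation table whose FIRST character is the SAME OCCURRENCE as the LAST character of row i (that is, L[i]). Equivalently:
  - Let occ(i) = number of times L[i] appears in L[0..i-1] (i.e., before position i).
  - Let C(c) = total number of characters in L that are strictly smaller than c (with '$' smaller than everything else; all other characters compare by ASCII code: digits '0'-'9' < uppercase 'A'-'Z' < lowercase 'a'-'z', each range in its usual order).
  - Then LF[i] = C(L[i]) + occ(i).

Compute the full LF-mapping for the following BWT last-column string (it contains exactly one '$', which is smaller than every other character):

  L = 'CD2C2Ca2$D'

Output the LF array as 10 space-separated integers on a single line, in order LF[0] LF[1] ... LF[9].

Answer: 4 7 1 5 2 6 9 3 0 8

Derivation:
Char counts: '$':1, '2':3, 'C':3, 'D':2, 'a':1
C (first-col start): C('$')=0, C('2')=1, C('C')=4, C('D')=7, C('a')=9
L[0]='C': occ=0, LF[0]=C('C')+0=4+0=4
L[1]='D': occ=0, LF[1]=C('D')+0=7+0=7
L[2]='2': occ=0, LF[2]=C('2')+0=1+0=1
L[3]='C': occ=1, LF[3]=C('C')+1=4+1=5
L[4]='2': occ=1, LF[4]=C('2')+1=1+1=2
L[5]='C': occ=2, LF[5]=C('C')+2=4+2=6
L[6]='a': occ=0, LF[6]=C('a')+0=9+0=9
L[7]='2': occ=2, LF[7]=C('2')+2=1+2=3
L[8]='$': occ=0, LF[8]=C('$')+0=0+0=0
L[9]='D': occ=1, LF[9]=C('D')+1=7+1=8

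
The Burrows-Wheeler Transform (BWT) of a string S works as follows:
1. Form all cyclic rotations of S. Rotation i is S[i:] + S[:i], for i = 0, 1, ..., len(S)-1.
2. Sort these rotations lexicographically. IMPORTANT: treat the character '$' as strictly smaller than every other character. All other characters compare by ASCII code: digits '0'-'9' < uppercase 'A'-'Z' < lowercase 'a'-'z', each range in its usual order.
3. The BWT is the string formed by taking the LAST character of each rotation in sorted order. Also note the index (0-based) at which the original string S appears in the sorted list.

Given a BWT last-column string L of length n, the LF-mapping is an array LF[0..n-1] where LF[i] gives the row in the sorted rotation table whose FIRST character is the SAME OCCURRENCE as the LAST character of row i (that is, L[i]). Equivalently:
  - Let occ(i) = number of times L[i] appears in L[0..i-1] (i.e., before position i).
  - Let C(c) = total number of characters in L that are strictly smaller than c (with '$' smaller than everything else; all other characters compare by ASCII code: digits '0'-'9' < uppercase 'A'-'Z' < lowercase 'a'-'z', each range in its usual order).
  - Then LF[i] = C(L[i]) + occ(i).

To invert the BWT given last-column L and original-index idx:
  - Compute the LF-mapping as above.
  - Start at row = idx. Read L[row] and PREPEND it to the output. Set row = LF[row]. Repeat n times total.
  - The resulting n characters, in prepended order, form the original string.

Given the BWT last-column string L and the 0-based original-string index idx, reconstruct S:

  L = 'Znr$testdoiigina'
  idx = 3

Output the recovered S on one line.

LF mapping: 1 9 12 0 14 4 13 15 3 11 6 7 5 8 10 2
Walk LF starting at row 3, prepending L[row]:
  step 1: row=3, L[3]='$', prepend. Next row=LF[3]=0
  step 2: row=0, L[0]='Z', prepend. Next row=LF[0]=1
  step 3: row=1, L[1]='n', prepend. Next row=LF[1]=9
  step 4: row=9, L[9]='o', prepend. Next row=LF[9]=11
  step 5: row=11, L[11]='i', prepend. Next row=LF[11]=7
  step 6: row=7, L[7]='t', prepend. Next row=LF[7]=15
  step 7: row=15, L[15]='a', prepend. Next row=LF[15]=2
  step 8: row=2, L[2]='r', prepend. Next row=LF[2]=12
  step 9: row=12, L[12]='g', prepend. Next row=LF[12]=5
  step 10: row=5, L[5]='e', prepend. Next row=LF[5]=4
  step 11: row=4, L[4]='t', prepend. Next row=LF[4]=14
  step 12: row=14, L[14]='n', prepend. Next row=LF[14]=10
  step 13: row=10, L[10]='i', prepend. Next row=LF[10]=6
  step 14: row=6, L[6]='s', prepend. Next row=LF[6]=13
  step 15: row=13, L[13]='i', prepend. Next row=LF[13]=8
  step 16: row=8, L[8]='d', prepend. Next row=LF[8]=3
Reversed output: disintegrationZ$

Answer: disintegrationZ$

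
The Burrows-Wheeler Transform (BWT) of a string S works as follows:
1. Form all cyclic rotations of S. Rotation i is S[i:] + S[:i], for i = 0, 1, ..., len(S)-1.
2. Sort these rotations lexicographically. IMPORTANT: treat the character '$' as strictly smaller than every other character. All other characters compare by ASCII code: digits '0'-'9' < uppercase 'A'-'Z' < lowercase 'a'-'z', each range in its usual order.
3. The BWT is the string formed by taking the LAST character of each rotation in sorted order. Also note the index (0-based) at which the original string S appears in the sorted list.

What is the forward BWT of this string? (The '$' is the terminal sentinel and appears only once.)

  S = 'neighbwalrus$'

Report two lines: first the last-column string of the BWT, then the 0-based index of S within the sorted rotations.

All 13 rotations (rotation i = S[i:]+S[:i]):
  rot[0] = neighbwalrus$
  rot[1] = eighbwalrus$n
  rot[2] = ighbwalrus$ne
  rot[3] = ghbwalrus$nei
  rot[4] = hbwalrus$neig
  rot[5] = bwalrus$neigh
  rot[6] = walrus$neighb
  rot[7] = alrus$neighbw
  rot[8] = lrus$neighbwa
  rot[9] = rus$neighbwal
  rot[10] = us$neighbwalr
  rot[11] = s$neighbwalru
  rot[12] = $neighbwalrus
Sorted (with $ < everything):
  sorted[0] = $neighbwalrus  (last char: 's')
  sorted[1] = alrus$neighbw  (last char: 'w')
  sorted[2] = bwalrus$neigh  (last char: 'h')
  sorted[3] = eighbwalrus$n  (last char: 'n')
  sorted[4] = ghbwalrus$nei  (last char: 'i')
  sorted[5] = hbwalrus$neig  (last char: 'g')
  sorted[6] = ighbwalrus$ne  (last char: 'e')
  sorted[7] = lrus$neighbwa  (last char: 'a')
  sorted[8] = neighbwalrus$  (last char: '$')
  sorted[9] = rus$neighbwal  (last char: 'l')
  sorted[10] = s$neighbwalru  (last char: 'u')
  sorted[11] = us$neighbwalr  (last char: 'r')
  sorted[12] = walrus$neighb  (last char: 'b')
Last column: swhnigea$lurb
Original string S is at sorted index 8

Answer: swhnigea$lurb
8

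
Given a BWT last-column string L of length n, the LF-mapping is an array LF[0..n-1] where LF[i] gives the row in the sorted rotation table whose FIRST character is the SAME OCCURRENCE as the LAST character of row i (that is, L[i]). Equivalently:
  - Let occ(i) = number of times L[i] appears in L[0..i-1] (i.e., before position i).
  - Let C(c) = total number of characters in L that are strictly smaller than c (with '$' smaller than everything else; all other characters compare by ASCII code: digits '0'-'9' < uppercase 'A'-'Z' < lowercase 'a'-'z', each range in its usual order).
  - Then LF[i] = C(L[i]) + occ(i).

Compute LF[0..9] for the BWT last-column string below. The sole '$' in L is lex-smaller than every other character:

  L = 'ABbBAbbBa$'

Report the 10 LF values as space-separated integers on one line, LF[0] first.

Answer: 1 3 7 4 2 8 9 5 6 0

Derivation:
Char counts: '$':1, 'A':2, 'B':3, 'a':1, 'b':3
C (first-col start): C('$')=0, C('A')=1, C('B')=3, C('a')=6, C('b')=7
L[0]='A': occ=0, LF[0]=C('A')+0=1+0=1
L[1]='B': occ=0, LF[1]=C('B')+0=3+0=3
L[2]='b': occ=0, LF[2]=C('b')+0=7+0=7
L[3]='B': occ=1, LF[3]=C('B')+1=3+1=4
L[4]='A': occ=1, LF[4]=C('A')+1=1+1=2
L[5]='b': occ=1, LF[5]=C('b')+1=7+1=8
L[6]='b': occ=2, LF[6]=C('b')+2=7+2=9
L[7]='B': occ=2, LF[7]=C('B')+2=3+2=5
L[8]='a': occ=0, LF[8]=C('a')+0=6+0=6
L[9]='$': occ=0, LF[9]=C('$')+0=0+0=0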